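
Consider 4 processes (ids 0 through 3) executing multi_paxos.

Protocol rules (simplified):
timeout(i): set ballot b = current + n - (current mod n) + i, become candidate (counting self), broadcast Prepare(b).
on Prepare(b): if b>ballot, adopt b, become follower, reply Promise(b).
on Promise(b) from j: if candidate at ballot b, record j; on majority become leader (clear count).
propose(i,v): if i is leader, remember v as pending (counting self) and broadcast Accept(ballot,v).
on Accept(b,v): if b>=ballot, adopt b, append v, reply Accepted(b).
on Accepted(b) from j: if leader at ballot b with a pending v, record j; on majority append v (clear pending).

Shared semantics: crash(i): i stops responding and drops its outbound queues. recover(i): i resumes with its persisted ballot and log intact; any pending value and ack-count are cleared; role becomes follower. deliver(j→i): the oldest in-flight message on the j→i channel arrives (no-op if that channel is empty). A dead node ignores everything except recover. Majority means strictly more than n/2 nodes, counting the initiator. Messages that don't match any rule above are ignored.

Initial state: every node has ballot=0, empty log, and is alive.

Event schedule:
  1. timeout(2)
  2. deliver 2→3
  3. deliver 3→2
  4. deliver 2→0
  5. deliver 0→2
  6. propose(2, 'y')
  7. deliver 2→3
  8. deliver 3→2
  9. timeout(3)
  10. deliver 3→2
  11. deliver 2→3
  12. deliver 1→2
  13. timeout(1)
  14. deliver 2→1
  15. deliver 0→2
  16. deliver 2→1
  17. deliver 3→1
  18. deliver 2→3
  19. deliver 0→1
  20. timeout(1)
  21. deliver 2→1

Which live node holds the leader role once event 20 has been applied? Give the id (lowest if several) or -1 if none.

after 1 — timeout(2): n2:cand/b6/[-]
after 2 — deliver 2→3: n3:foll/b6/[-]
after 3 — deliver 3→2: ·
after 4 — deliver 2→0: n0:foll/b6/[-]
after 5 — deliver 0→2: n2:lead/b6/[-]
after 6 — propose(2,'y'): ·
after 7 — deliver 2→3: n3:foll/b6/[y]
after 8 — deliver 3→2: ·
after 9 — timeout(3): n3:cand/b11/[y]
after 10 — deliver 3→2: n2:foll/b11/[-]
after 11 — deliver 2→3: ·
after 12 — deliver 1→2: ·
after 13 — timeout(1): n1:cand/b5/[-]
after 14 — deliver 2→1: n1:foll/b6/[-]
after 15 — deliver 0→2: ·
after 16 — deliver 2→1: n1:foll/b6/[y]
after 17 — deliver 3→1: n1:foll/b11/[y]
after 18 — deliver 2→3: ·
after 19 — deliver 0→1: ·
after 20 — timeout(1): n1:cand/b13/[y]

-1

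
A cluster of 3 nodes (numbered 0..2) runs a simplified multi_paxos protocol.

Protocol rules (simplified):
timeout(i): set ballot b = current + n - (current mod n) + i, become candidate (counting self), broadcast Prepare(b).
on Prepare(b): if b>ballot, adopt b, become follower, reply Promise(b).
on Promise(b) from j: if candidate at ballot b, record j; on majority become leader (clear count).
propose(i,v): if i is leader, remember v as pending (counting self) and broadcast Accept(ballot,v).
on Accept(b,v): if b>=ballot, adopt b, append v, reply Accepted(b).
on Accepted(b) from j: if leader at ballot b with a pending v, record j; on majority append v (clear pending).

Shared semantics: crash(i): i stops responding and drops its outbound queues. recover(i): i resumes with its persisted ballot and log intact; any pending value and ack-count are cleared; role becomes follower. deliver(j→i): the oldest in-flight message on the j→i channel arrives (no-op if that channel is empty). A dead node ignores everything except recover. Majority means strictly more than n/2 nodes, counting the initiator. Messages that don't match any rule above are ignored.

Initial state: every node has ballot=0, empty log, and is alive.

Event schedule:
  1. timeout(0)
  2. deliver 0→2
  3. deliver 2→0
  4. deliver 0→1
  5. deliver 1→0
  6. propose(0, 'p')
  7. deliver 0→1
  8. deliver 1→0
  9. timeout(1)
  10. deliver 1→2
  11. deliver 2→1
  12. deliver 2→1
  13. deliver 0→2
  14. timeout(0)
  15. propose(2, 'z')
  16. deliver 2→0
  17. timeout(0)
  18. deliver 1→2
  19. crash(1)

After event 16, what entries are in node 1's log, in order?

p

after 1 — timeout(0): n0:cand/b3/[-]
after 2 — deliver 0→2: n2:foll/b3/[-]
after 3 — deliver 2→0: n0:lead/b3/[-]
after 4 — deliver 0→1: n1:foll/b3/[-]
after 5 — deliver 1→0: ·
after 6 — propose(0,'p'): ·
after 7 — deliver 0→1: n1:foll/b3/[p]
after 8 — deliver 1→0: n0:lead/b3/[p]
after 9 — timeout(1): n1:cand/b7/[p]
after 10 — deliver 1→2: n2:foll/b7/[-]
after 11 — deliver 2→1: n1:lead/b7/[p]
after 12 — deliver 2→1: ·
after 13 — deliver 0→2: ·
after 14 — timeout(0): n0:cand/b6/[p]
after 15 — propose(2,'z'): ·
after 16 — deliver 2→0: ·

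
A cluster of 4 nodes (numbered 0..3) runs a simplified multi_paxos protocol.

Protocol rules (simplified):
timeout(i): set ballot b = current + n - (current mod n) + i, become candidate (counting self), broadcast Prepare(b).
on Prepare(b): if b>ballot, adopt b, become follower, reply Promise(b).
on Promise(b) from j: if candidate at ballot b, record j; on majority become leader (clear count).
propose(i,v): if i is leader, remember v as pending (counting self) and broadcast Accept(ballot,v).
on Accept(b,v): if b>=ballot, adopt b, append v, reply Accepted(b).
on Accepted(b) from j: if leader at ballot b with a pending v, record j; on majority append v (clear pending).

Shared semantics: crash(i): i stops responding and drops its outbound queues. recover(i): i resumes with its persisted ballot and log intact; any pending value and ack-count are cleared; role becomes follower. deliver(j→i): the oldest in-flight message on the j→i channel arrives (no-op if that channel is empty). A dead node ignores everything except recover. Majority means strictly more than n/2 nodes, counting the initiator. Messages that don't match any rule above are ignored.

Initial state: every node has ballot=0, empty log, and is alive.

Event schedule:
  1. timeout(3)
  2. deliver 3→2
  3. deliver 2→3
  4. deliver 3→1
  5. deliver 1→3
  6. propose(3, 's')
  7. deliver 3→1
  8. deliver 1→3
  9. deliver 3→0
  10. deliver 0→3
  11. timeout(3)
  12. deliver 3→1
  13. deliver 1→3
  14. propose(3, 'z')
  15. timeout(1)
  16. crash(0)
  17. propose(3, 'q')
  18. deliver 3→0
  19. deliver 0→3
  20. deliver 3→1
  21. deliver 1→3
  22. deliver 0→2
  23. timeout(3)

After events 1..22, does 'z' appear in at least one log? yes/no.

step 1 timeout(3): 3={cand,b=7,log=-}
step 2 deliver 3→2: 2={foll,b=7,log=-}
step 3 deliver 2→3: —
step 4 deliver 3→1: 1={foll,b=7,log=-}
step 5 deliver 1→3: 3={lead,b=7,log=-}
step 6 propose(3,'s'): —
step 7 deliver 3→1: 1={foll,b=7,log=s}
step 8 deliver 1→3: —
step 9 deliver 3→0: 0={foll,b=7,log=-}
step 10 deliver 0→3: —
step 11 timeout(3): 3={cand,b=11,log=-}
step 12 deliver 3→1: 1={foll,b=11,log=s}
step 13 deliver 1→3: —
step 14 propose(3,'z'): —
step 15 timeout(1): 1={cand,b=13,log=s}
step 16 crash(0): 0={✗foll,b=7,log=-}
step 17 propose(3,'q'): —
step 18 deliver 3→0: —
step 19 deliver 0→3: —
step 20 deliver 3→1: —
step 21 deliver 1→3: 3={foll,b=13,log=-}
step 22 deliver 0→2: —

no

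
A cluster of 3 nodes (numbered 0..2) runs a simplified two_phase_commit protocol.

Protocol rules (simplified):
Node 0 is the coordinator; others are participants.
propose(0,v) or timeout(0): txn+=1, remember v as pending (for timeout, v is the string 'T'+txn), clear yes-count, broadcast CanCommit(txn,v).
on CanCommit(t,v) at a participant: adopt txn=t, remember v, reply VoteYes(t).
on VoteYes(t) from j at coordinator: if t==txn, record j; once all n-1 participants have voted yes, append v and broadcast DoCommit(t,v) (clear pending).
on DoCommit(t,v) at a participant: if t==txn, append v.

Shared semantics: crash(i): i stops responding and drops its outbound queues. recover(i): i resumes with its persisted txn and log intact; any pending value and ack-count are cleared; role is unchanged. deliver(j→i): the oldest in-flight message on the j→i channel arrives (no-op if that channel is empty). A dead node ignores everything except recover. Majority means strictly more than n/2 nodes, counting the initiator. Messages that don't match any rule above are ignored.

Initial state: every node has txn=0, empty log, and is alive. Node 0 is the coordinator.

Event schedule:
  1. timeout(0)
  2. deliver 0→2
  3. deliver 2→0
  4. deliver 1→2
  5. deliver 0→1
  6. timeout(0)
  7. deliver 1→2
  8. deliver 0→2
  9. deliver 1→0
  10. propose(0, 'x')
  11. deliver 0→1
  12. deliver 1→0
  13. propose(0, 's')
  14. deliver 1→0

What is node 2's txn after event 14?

1. timeout(0):  <0:coor t1 ->
2. deliver 0→2:  <2:part t1 ->
3. deliver 2→0:  nop
4. deliver 1→2:  nop
5. deliver 0→1:  <1:part t1 ->
6. timeout(0):  <0:coor t2 ->
7. deliver 1→2:  nop
8. deliver 0→2:  <2:part t2 ->
9. deliver 1→0:  nop
10. propose(0,'x'):  <0:coor t3 ->
11. deliver 0→1:  <1:part t2 ->
12. deliver 1→0:  nop
13. propose(0,'s'):  <0:coor t4 ->
14. deliver 1→0:  nop

2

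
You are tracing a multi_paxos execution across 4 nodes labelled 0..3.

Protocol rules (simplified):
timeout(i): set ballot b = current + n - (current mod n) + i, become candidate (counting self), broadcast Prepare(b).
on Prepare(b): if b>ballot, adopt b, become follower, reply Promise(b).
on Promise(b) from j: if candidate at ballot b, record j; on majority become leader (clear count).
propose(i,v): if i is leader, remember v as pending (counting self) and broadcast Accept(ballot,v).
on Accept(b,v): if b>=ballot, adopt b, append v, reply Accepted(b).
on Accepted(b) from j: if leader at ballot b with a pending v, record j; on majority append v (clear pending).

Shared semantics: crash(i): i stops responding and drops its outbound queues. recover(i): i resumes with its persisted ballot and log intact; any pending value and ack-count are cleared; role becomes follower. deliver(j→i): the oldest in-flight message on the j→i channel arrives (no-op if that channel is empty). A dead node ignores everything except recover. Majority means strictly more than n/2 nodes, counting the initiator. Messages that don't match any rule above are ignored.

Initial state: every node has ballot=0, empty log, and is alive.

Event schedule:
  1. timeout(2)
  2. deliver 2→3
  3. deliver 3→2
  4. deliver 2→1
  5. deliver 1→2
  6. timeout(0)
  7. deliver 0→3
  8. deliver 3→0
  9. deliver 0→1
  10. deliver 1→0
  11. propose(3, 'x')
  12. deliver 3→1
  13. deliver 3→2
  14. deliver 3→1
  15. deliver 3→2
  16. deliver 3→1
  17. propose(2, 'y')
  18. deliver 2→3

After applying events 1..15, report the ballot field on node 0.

4

e1 timeout(2): 2[cand,b=6,-]
e2 deliver 2→3: 3[foll,b=6,-]
e3 deliver 3→2: ·
e4 deliver 2→1: 1[foll,b=6,-]
e5 deliver 1→2: 2[lead,b=6,-]
e6 timeout(0): 0[cand,b=4,-]
e7 deliver 0→3: ·
e8 deliver 3→0: ·
e9 deliver 0→1: ·
e10 deliver 1→0: ·
e11 propose(3,'x'): ·
e12 deliver 3→1: ·
e13 deliver 3→2: ·
e14 deliver 3→1: ·
e15 deliver 3→2: ·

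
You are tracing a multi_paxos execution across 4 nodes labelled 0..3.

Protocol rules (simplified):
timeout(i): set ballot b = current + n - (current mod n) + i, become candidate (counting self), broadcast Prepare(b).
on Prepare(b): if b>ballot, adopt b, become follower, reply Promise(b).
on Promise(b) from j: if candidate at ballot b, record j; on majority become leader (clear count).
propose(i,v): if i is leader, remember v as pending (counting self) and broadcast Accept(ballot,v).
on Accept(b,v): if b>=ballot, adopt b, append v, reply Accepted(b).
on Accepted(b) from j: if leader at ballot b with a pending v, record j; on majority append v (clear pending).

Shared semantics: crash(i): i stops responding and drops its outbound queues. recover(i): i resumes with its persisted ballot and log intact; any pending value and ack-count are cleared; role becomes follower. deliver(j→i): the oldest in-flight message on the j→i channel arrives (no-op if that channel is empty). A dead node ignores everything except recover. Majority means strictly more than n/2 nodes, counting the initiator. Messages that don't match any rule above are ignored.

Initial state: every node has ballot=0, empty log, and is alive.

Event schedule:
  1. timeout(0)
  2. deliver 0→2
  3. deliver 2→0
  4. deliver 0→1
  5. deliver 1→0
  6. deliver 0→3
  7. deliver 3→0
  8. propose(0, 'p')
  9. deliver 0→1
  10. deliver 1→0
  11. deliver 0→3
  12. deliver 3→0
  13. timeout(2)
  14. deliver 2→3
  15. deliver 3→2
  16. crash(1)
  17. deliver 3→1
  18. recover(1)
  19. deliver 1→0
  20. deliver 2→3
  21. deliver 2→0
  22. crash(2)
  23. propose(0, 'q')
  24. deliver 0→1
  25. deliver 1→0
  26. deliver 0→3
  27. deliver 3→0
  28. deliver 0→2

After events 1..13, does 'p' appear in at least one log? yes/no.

yes

1. timeout(0):  <0:cand b4 ->
2. deliver 0→2:  <2:foll b4 ->
3. deliver 2→0:  nop
4. deliver 0→1:  <1:foll b4 ->
5. deliver 1→0:  <0:lead b4 ->
6. deliver 0→3:  <3:foll b4 ->
7. deliver 3→0:  nop
8. propose(0,'p'):  nop
9. deliver 0→1:  <1:foll b4 p>
10. deliver 1→0:  nop
11. deliver 0→3:  <3:foll b4 p>
12. deliver 3→0:  <0:lead b4 p>
13. timeout(2):  <2:cand b10 ->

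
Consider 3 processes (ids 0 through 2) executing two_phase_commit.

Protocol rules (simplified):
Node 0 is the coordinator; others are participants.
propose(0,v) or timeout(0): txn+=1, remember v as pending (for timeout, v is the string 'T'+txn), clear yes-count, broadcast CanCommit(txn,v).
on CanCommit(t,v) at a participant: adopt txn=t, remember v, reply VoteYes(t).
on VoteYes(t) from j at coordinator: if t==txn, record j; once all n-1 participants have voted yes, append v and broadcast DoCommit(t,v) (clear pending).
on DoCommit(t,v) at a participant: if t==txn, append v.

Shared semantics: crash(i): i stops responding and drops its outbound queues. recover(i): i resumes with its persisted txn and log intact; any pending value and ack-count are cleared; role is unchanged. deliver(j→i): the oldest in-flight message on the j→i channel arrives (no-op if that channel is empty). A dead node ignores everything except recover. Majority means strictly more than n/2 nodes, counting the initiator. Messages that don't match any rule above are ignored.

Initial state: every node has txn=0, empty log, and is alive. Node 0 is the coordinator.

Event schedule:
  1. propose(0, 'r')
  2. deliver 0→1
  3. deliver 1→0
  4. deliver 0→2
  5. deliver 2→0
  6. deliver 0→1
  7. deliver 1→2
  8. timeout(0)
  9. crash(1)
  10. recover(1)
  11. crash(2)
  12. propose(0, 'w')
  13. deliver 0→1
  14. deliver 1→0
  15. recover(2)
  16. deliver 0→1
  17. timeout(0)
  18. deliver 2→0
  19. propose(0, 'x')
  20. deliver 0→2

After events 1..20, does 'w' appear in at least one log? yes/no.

no

[1] propose(0,'r') → N0(coor t1 [-])
[2] deliver 0→1 → N1(part t1 [-])
[3] deliver 1→0 → ∅
[4] deliver 0→2 → N2(part t1 [-])
[5] deliver 2→0 → N0(coor t1 [r])
[6] deliver 0→1 → N1(part t1 [r])
[7] deliver 1→2 → ∅
[8] timeout(0) → N0(coor t2 [r])
[9] crash(1) → N1(✗part t1 [r])
[10] recover(1) → N1(part t1 [r])
[11] crash(2) → N2(✗part t1 [-])
[12] propose(0,'w') → N0(coor t3 [r])
[13] deliver 0→1 → N1(part t2 [r])
[14] deliver 1→0 → ∅
[15] recover(2) → N2(part t1 [-])
[16] deliver 0→1 → N1(part t3 [r])
[17] timeout(0) → N0(coor t4 [r])
[18] deliver 2→0 → ∅
[19] propose(0,'x') → N0(coor t5 [r])
[20] deliver 0→2 → N2(part t1 [r])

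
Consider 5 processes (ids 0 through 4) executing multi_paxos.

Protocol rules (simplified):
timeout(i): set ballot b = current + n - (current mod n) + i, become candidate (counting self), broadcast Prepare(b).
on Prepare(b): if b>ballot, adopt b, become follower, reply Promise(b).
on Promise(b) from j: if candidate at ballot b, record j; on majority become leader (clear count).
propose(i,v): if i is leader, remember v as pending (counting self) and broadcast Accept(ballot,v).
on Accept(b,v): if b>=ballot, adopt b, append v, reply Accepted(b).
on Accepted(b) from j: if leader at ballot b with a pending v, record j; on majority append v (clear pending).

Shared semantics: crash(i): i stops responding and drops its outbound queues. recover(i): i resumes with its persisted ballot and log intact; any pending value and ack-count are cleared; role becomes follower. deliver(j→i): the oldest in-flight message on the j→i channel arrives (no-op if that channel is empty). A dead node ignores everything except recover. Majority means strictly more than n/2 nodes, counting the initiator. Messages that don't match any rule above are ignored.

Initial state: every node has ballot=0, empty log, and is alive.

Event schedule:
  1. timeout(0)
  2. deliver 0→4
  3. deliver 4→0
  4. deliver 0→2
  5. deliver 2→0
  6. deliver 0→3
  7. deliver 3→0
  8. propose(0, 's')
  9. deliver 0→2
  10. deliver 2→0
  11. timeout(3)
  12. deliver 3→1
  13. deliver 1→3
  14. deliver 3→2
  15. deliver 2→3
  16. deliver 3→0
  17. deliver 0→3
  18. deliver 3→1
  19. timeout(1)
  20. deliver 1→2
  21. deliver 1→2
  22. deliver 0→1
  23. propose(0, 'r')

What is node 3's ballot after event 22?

1. timeout(0):  <0:cand b5 ->
2. deliver 0→4:  <4:foll b5 ->
3. deliver 4→0:  nop
4. deliver 0→2:  <2:foll b5 ->
5. deliver 2→0:  <0:lead b5 ->
6. deliver 0→3:  <3:foll b5 ->
7. deliver 3→0:  nop
8. propose(0,'s'):  nop
9. deliver 0→2:  <2:foll b5 s>
10. deliver 2→0:  nop
11. timeout(3):  <3:cand b13 ->
12. deliver 3→1:  <1:foll b13 ->
13. deliver 1→3:  nop
14. deliver 3→2:  <2:foll b13 s>
15. deliver 2→3:  <3:lead b13 ->
16. deliver 3→0:  <0:foll b13 ->
17. deliver 0→3:  nop
18. deliver 3→1:  nop
19. timeout(1):  <1:cand b16 ->
20. deliver 1→2:  <2:foll b16 s>
21. deliver 1→2:  nop
22. deliver 0→1:  nop

13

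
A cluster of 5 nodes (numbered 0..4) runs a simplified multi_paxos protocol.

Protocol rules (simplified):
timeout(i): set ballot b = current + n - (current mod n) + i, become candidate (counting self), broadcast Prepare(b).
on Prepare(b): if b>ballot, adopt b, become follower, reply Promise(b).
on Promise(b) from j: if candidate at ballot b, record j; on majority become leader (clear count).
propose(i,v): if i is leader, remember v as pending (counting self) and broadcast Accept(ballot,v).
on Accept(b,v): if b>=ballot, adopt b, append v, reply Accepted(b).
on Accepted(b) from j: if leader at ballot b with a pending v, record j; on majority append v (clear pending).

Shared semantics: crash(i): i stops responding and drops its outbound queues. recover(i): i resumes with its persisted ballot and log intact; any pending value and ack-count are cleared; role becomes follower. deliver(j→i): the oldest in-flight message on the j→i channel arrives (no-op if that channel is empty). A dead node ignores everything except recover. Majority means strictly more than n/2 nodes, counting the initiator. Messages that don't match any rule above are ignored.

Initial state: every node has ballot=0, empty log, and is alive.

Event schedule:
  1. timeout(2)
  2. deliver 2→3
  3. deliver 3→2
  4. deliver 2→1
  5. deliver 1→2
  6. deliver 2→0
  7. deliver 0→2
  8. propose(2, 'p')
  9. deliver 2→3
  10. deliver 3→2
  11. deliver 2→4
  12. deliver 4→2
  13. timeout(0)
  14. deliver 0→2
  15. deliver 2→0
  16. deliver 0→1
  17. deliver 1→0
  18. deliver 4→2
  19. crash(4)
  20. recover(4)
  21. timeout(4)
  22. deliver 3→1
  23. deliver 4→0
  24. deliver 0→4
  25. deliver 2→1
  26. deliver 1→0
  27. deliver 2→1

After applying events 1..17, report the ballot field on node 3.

7

step 1 timeout(2): 2={cand,b=7,log=-}
step 2 deliver 2→3: 3={foll,b=7,log=-}
step 3 deliver 3→2: —
step 4 deliver 2→1: 1={foll,b=7,log=-}
step 5 deliver 1→2: 2={lead,b=7,log=-}
step 6 deliver 2→0: 0={foll,b=7,log=-}
step 7 deliver 0→2: —
step 8 propose(2,'p'): —
step 9 deliver 2→3: 3={foll,b=7,log=p}
step 10 deliver 3→2: —
step 11 deliver 2→4: 4={foll,b=7,log=-}
step 12 deliver 4→2: —
step 13 timeout(0): 0={cand,b=10,log=-}
step 14 deliver 0→2: 2={foll,b=10,log=-}
step 15 deliver 2→0: —
step 16 deliver 0→1: 1={foll,b=10,log=-}
step 17 deliver 1→0: —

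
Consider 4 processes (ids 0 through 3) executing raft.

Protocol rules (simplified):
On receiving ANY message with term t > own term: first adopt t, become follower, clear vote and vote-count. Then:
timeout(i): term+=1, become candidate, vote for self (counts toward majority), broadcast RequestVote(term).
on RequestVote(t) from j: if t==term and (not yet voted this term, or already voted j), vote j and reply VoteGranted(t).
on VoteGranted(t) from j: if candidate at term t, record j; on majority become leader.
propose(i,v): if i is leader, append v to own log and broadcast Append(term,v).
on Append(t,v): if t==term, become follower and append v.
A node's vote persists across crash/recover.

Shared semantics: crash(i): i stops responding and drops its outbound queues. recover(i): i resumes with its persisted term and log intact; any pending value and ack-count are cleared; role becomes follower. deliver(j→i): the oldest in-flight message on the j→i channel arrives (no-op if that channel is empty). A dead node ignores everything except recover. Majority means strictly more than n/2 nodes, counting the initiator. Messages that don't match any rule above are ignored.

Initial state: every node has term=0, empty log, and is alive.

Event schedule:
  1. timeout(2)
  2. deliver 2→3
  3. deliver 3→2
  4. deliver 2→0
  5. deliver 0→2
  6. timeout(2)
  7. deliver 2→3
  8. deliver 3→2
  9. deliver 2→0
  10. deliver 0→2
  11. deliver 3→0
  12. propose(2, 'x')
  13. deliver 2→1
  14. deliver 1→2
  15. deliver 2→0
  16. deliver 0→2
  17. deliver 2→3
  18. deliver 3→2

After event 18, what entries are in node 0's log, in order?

x

after 1 — timeout(2): n2:cand/t1/[-]
after 2 — deliver 2→3: n3:foll/t1/[-]
after 3 — deliver 3→2: ·
after 4 — deliver 2→0: n0:foll/t1/[-]
after 5 — deliver 0→2: n2:lead/t1/[-]
after 6 — timeout(2): n2:cand/t2/[-]
after 7 — deliver 2→3: n3:foll/t2/[-]
after 8 — deliver 3→2: ·
after 9 — deliver 2→0: n0:foll/t2/[-]
after 10 — deliver 0→2: n2:lead/t2/[-]
after 11 — deliver 3→0: ·
after 12 — propose(2,'x'): n2:lead/t2/[x]
after 13 — deliver 2→1: n1:foll/t1/[-]
after 14 — deliver 1→2: ·
after 15 — deliver 2→0: n0:foll/t2/[x]
after 16 — deliver 0→2: ·
after 17 — deliver 2→3: n3:foll/t2/[x]
after 18 — deliver 3→2: ·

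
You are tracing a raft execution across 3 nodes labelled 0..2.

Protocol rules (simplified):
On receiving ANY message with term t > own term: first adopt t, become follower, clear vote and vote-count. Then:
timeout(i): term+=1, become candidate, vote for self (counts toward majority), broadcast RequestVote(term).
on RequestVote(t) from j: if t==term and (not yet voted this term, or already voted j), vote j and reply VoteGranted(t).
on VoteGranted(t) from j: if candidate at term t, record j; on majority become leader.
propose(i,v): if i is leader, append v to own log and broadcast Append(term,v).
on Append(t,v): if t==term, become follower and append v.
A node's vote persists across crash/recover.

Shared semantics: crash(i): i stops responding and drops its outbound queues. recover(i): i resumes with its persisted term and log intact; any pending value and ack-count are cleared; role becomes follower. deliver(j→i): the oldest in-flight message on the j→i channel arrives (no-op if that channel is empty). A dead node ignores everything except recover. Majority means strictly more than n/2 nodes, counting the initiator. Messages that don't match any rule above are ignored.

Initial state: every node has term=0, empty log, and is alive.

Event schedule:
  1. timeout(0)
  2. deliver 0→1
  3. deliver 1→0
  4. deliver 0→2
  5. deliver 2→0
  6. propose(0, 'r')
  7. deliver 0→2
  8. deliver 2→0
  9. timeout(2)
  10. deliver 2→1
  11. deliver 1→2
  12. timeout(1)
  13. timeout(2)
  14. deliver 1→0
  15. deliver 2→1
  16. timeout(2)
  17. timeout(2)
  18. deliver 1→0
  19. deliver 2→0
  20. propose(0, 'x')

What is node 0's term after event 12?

1

[1] timeout(0) → N0(cand t1 [-])
[2] deliver 0→1 → N1(foll t1 [-])
[3] deliver 1→0 → N0(lead t1 [-])
[4] deliver 0→2 → N2(foll t1 [-])
[5] deliver 2→0 → ∅
[6] propose(0,'r') → N0(lead t1 [r])
[7] deliver 0→2 → N2(foll t1 [r])
[8] deliver 2→0 → ∅
[9] timeout(2) → N2(cand t2 [r])
[10] deliver 2→1 → N1(foll t2 [-])
[11] deliver 1→2 → N2(lead t2 [r])
[12] timeout(1) → N1(cand t3 [-])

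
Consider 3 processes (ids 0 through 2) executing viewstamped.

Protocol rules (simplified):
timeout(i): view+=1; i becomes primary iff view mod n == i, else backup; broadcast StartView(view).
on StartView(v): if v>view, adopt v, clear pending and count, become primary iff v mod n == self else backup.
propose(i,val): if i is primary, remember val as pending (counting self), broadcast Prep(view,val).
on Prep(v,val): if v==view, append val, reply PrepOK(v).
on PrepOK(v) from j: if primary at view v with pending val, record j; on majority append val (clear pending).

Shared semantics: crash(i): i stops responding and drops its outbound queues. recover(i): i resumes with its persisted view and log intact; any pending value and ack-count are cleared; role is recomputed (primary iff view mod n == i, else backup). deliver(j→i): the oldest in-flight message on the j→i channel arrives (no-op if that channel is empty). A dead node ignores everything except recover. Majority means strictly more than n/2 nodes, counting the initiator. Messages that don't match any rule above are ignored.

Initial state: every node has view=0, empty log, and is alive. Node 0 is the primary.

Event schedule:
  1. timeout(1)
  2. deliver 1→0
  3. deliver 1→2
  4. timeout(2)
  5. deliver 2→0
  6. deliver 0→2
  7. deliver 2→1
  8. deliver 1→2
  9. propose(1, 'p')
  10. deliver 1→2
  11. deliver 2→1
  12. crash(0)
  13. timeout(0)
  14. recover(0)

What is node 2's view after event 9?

after 1 — timeout(1): n1:prim/v1/[-]
after 2 — deliver 1→0: n0:back/v1/[-]
after 3 — deliver 1→2: n2:back/v1/[-]
after 4 — timeout(2): n2:prim/v2/[-]
after 5 — deliver 2→0: n0:back/v2/[-]
after 6 — deliver 0→2: ·
after 7 — deliver 2→1: n1:back/v2/[-]
after 8 — deliver 1→2: ·
after 9 — propose(1,'p'): ·

2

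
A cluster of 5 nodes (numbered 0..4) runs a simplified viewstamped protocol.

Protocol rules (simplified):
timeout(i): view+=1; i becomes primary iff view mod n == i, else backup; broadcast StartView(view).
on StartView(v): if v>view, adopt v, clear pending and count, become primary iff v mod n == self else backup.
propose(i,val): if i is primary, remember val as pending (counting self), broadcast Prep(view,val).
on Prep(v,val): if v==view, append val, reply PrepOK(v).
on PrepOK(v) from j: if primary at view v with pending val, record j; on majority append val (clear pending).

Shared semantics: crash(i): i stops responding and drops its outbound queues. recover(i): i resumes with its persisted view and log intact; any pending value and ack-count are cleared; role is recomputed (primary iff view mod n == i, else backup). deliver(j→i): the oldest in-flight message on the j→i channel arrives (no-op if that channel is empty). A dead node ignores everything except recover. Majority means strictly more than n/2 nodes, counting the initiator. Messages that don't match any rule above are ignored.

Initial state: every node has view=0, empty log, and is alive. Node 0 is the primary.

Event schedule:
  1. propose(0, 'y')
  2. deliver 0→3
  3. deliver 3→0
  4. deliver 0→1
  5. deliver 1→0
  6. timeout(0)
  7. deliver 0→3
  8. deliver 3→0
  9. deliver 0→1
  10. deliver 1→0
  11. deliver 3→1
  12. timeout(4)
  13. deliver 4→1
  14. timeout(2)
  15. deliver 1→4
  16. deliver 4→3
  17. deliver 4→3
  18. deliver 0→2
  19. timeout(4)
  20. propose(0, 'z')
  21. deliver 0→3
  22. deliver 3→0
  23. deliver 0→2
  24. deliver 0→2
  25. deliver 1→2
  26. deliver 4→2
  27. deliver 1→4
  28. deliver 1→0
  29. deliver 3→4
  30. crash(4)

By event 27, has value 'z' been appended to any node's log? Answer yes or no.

after 1 — propose(0,'y'): ·
after 2 — deliver 0→3: n3:back/v0/[y]
after 3 — deliver 3→0: ·
after 4 — deliver 0→1: n1:back/v0/[y]
after 5 — deliver 1→0: n0:prim/v0/[y]
after 6 — timeout(0): n0:back/v1/[y]
after 7 — deliver 0→3: n3:back/v1/[y]
after 8 — deliver 3→0: ·
after 9 — deliver 0→1: n1:prim/v1/[y]
after 10 — deliver 1→0: ·
after 11 — deliver 3→1: ·
after 12 — timeout(4): n4:back/v1/[-]
after 13 — deliver 4→1: ·
after 14 — timeout(2): n2:back/v1/[-]
after 15 — deliver 1→4: ·
after 16 — deliver 4→3: ·
after 17 — deliver 4→3: ·
after 18 — deliver 0→2: ·
after 19 — timeout(4): n4:back/v2/[-]
after 20 — propose(0,'z'): ·
after 21 — deliver 0→3: ·
after 22 — deliver 3→0: ·
after 23 — deliver 0→2: ·
after 24 — deliver 0→2: ·
after 25 — deliver 1→2: ·
after 26 — deliver 4→2: ·
after 27 — deliver 1→4: ·

no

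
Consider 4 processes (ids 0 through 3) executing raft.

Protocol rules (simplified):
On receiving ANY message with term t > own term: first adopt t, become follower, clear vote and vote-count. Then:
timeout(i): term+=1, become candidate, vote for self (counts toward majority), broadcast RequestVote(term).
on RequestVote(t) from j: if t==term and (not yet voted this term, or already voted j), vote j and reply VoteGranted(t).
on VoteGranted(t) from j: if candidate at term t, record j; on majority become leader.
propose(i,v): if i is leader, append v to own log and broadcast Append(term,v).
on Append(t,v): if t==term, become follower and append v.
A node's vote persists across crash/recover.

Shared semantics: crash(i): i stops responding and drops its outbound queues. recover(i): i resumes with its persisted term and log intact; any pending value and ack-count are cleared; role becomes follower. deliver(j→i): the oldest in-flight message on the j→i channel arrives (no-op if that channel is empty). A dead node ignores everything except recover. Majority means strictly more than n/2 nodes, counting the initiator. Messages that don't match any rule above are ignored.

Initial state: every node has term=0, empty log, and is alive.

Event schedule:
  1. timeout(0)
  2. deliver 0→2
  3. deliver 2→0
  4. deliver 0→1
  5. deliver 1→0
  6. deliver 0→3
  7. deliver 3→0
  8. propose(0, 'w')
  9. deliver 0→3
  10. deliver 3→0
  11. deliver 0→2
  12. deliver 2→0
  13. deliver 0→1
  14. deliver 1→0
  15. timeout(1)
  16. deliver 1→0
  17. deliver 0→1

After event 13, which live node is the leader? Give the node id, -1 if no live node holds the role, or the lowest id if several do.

1. timeout(0):  <0:cand t1 ->
2. deliver 0→2:  <2:foll t1 ->
3. deliver 2→0:  nop
4. deliver 0→1:  <1:foll t1 ->
5. deliver 1→0:  <0:lead t1 ->
6. deliver 0→3:  <3:foll t1 ->
7. deliver 3→0:  nop
8. propose(0,'w'):  <0:lead t1 w>
9. deliver 0→3:  <3:foll t1 w>
10. deliver 3→0:  nop
11. deliver 0→2:  <2:foll t1 w>
12. deliver 2→0:  nop
13. deliver 0→1:  <1:foll t1 w>

0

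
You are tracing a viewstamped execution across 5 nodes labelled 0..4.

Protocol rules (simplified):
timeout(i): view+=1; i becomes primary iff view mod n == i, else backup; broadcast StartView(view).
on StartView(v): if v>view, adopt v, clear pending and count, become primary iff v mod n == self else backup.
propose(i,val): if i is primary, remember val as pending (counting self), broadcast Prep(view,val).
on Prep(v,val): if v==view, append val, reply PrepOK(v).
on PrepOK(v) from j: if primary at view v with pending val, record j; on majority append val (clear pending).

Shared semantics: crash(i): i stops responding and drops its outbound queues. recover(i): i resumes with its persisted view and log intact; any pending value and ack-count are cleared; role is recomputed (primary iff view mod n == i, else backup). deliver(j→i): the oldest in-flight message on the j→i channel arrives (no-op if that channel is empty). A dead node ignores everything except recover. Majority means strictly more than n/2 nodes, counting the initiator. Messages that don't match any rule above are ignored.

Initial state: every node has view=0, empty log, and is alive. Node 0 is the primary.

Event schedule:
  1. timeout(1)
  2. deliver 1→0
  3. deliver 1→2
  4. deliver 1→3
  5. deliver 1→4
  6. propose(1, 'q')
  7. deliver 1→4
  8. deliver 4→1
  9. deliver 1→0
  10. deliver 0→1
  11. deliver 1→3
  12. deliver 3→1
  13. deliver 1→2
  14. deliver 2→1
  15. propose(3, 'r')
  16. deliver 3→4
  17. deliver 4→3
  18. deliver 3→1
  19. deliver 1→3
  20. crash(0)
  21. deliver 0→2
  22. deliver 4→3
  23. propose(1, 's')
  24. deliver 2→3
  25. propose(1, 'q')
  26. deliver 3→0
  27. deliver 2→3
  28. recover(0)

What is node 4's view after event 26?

[1] timeout(1) → N1(prim v1 [-])
[2] deliver 1→0 → N0(back v1 [-])
[3] deliver 1→2 → N2(back v1 [-])
[4] deliver 1→3 → N3(back v1 [-])
[5] deliver 1→4 → N4(back v1 [-])
[6] propose(1,'q') → ∅
[7] deliver 1→4 → N4(back v1 [q])
[8] deliver 4→1 → ∅
[9] deliver 1→0 → N0(back v1 [q])
[10] deliver 0→1 → N1(prim v1 [q])
[11] deliver 1→3 → N3(back v1 [q])
[12] deliver 3→1 → ∅
[13] deliver 1→2 → N2(back v1 [q])
[14] deliver 2→1 → ∅
[15] propose(3,'r') → ∅
[16] deliver 3→4 → ∅
[17] deliver 4→3 → ∅
[18] deliver 3→1 → ∅
[19] deliver 1→3 → ∅
[20] crash(0) → N0(✗back v1 [q])
[21] deliver 0→2 → ∅
[22] deliver 4→3 → ∅
[23] propose(1,'s') → ∅
[24] deliver 2→3 → ∅
[25] propose(1,'q') → ∅
[26] deliver 3→0 → ∅

1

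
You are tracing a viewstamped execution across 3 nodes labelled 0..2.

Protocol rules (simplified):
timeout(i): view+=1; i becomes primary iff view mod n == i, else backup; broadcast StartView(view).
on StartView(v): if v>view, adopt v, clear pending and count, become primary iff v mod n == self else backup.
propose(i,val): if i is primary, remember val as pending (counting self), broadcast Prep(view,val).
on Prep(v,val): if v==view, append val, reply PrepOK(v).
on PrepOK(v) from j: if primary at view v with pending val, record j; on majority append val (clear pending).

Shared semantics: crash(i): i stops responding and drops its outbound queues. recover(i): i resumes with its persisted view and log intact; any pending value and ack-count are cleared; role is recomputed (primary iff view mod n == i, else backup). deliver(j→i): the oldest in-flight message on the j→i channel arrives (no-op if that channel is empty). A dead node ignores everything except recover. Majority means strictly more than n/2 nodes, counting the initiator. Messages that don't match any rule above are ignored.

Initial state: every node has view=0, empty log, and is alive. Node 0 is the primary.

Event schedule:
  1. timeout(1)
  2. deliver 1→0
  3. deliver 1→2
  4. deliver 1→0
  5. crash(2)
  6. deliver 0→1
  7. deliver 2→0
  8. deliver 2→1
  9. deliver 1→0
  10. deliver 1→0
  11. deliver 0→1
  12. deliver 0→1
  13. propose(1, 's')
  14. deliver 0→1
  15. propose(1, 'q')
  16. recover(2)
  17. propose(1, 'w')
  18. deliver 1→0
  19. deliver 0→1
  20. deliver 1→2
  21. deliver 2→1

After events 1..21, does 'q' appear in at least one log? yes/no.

no

after 1 — timeout(1): n1:prim/v1/[-]
after 2 — deliver 1→0: n0:back/v1/[-]
after 3 — deliver 1→2: n2:back/v1/[-]
after 4 — deliver 1→0: ·
after 5 — crash(2): n2:✗back/v1/[-]
after 6 — deliver 0→1: ·
after 7 — deliver 2→0: ·
after 8 — deliver 2→1: ·
after 9 — deliver 1→0: ·
after 10 — deliver 1→0: ·
after 11 — deliver 0→1: ·
after 12 — deliver 0→1: ·
after 13 — propose(1,'s'): ·
after 14 — deliver 0→1: ·
after 15 — propose(1,'q'): ·
after 16 — recover(2): n2:back/v1/[-]
after 17 — propose(1,'w'): ·
after 18 — deliver 1→0: n0:back/v1/[s]
after 19 — deliver 0→1: n1:prim/v1/[w]
after 20 — deliver 1→2: n2:back/v1/[s]
after 21 — deliver 2→1: ·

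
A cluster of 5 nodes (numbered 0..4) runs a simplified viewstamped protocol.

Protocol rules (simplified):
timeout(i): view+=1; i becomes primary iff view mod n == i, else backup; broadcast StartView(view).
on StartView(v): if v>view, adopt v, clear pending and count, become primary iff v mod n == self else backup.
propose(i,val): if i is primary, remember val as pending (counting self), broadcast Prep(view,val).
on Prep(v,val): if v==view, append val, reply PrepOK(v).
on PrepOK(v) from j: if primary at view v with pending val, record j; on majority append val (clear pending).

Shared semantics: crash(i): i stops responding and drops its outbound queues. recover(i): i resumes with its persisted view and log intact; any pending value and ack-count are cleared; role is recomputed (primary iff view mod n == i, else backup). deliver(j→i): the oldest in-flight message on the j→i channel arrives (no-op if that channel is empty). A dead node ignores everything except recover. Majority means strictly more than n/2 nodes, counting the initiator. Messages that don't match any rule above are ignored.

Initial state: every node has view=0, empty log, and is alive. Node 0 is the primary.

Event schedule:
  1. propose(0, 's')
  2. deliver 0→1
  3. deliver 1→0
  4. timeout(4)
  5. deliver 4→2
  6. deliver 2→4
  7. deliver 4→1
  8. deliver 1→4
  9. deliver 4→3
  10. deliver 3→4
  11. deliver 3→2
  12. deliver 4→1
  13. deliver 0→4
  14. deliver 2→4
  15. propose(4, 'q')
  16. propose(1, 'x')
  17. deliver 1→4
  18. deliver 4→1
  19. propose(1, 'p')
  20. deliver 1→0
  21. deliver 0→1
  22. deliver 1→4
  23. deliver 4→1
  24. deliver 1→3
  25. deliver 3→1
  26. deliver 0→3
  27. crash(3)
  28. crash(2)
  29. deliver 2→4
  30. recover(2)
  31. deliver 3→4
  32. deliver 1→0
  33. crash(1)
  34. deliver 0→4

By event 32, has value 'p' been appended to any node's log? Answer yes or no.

yes

step 1 propose(0,'s'): —
step 2 deliver 0→1: 1={back,v=0,log=s}
step 3 deliver 1→0: —
step 4 timeout(4): 4={back,v=1,log=-}
step 5 deliver 4→2: 2={back,v=1,log=-}
step 6 deliver 2→4: —
step 7 deliver 4→1: 1={prim,v=1,log=s}
step 8 deliver 1→4: —
step 9 deliver 4→3: 3={back,v=1,log=-}
step 10 deliver 3→4: —
step 11 deliver 3→2: —
step 12 deliver 4→1: —
step 13 deliver 0→4: —
step 14 deliver 2→4: —
step 15 propose(4,'q'): —
step 16 propose(1,'x'): —
step 17 deliver 1→4: 4={back,v=1,log=x}
step 18 deliver 4→1: —
step 19 propose(1,'p'): —
step 20 deliver 1→0: —
step 21 deliver 0→1: —
step 22 deliver 1→4: 4={back,v=1,log=x,p}
step 23 deliver 4→1: —
step 24 deliver 1→3: 3={back,v=1,log=x}
step 25 deliver 3→1: 1={prim,v=1,log=s,p}
step 26 deliver 0→3: —
step 27 crash(3): 3={✗back,v=1,log=x}
step 28 crash(2): 2={✗back,v=1,log=-}
step 29 deliver 2→4: —
step 30 recover(2): 2={back,v=1,log=-}
step 31 deliver 3→4: —
step 32 deliver 1→0: —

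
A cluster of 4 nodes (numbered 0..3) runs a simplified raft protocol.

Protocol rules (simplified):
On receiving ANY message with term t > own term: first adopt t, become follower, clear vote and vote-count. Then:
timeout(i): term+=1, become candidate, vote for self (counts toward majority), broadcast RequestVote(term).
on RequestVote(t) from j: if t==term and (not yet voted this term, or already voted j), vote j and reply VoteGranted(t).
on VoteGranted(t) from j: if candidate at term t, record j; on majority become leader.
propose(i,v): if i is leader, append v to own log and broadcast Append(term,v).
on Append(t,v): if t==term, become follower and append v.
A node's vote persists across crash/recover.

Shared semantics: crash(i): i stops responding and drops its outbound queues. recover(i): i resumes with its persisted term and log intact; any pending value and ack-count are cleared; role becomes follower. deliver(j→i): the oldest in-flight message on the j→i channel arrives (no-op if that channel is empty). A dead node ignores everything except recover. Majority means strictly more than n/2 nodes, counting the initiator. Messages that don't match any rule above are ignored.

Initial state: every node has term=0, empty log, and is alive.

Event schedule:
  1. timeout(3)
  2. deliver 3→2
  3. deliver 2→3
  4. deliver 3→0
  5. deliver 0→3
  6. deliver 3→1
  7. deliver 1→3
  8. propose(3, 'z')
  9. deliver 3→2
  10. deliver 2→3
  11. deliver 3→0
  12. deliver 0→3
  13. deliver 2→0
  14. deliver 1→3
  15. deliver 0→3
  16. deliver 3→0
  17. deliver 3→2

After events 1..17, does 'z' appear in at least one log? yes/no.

step 1 timeout(3): 3={cand,t=1,log=-}
step 2 deliver 3→2: 2={foll,t=1,log=-}
step 3 deliver 2→3: —
step 4 deliver 3→0: 0={foll,t=1,log=-}
step 5 deliver 0→3: 3={lead,t=1,log=-}
step 6 deliver 3→1: 1={foll,t=1,log=-}
step 7 deliver 1→3: —
step 8 propose(3,'z'): 3={lead,t=1,log=z}
step 9 deliver 3→2: 2={foll,t=1,log=z}
step 10 deliver 2→3: —
step 11 deliver 3→0: 0={foll,t=1,log=z}
step 12 deliver 0→3: —
step 13 deliver 2→0: —
step 14 deliver 1→3: —
step 15 deliver 0→3: —
step 16 deliver 3→0: —
step 17 deliver 3→2: —

yes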